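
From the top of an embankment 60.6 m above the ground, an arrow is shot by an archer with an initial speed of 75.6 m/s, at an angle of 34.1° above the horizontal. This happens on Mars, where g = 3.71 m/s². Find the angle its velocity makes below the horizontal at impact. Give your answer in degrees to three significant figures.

37.1°

Horizontal component vₓ = 75.60 cos 34.1° = 62.60 m/s; vertical v_y0 = 75.60 sin 34.1° = 42.38 m/s.
Vertical motion (up positive, ground at y = 0): 1.855 t² − (42.38) t − 60.6 = 0, so t = (42.38 + √(42.38² + 2·3.71·60.6)) / 3.71 = (42.38 + 47.39) / 3.71 = 24.20 s.
At impact: v_y = v_y0 − g t = −47.39 m/s; vₓ = 62.60 m/s.
Angle below horizontal: arctan(|v_y|/vₓ) = arctan(47.39/62.60) = 37.13°.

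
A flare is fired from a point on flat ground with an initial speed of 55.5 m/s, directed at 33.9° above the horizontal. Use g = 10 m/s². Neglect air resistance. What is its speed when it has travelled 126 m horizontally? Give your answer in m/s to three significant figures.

46.2 m/s

Horizontal component vₓ = 55.50 cos 33.9° = 46.07 m/s; vertical v_y0 = 55.50 sin 33.9° = 30.95 m/s.
x = vₓ t ⇒ t = 126/46.07 = 2.735 s.
Vertical velocity there: v_y = v_y0 − g t = 30.95 − 10.0 × 2.735 = 3.603 m/s.
Speed: √(vₓ² + v_y²) = √(46.07² + 3.603²) = 46.21 m/s.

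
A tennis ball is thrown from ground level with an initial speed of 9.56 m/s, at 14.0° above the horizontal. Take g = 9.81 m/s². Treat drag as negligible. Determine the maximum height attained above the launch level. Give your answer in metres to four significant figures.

0.2726 m

Components: vₓ = 9.560 cos 14.0° = 9.276 m/s, v_y0 = 9.560 sin 14.0° = 2.313 m/s.
Maximum height: H = v_y0² / (2g) = 2.313² / (2 × 9.81) = 0.2726 m.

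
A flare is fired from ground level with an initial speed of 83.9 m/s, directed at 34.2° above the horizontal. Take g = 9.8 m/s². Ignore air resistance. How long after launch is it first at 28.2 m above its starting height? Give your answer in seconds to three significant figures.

0.641 s

vₓ = 83.90 cos 34.2° = 69.39 m/s; v_y0 = 83.90 sin 34.2° = 47.16 m/s.
Set y = v_y0 t − ½ g t² = 28.2: 4.900 t² − 47.16 t + 28.2 = 0.
Quadratic formula: t = (47.16 ± √1671.2) / 9.80 = (47.16 ± 40.88) / 9.80 → t = 0.6406 s or 8.984 s.
The first (ascending) time is 0.6406 s.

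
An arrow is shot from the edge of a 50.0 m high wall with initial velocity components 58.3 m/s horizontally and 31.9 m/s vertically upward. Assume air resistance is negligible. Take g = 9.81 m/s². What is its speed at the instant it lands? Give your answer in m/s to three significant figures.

The projectile lands when y = 50.0 + (31.90) t − ½·9.81·t² = 0. Positive root: t = (31.90 + √(31.90² + 2·9.81·50.0)) / 9.81 = (31.90 + 44.71) / 9.81 = 7.809 s.
Vertical velocity at impact: v_y = v_y0 − g t = 31.90 − 9.81 × 7.809 = −44.71 m/s.
Speed: |v| = √(vₓ² + v_y²) = √(58.30² + 44.71²) = 73.47 m/s.

73.5 m/s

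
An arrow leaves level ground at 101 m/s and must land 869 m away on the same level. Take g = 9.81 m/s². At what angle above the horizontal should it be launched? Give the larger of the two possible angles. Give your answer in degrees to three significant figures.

61.7°

R = v₀² sin 2θ / g gives sin 2θ = gR/v₀² = 9.81·869/101² = 0.8357.
2θ = 56.69° or 180° − 56.69° = 123.3°, so θ = 28.34° or 61.66°.
The larger angle is 61.66°.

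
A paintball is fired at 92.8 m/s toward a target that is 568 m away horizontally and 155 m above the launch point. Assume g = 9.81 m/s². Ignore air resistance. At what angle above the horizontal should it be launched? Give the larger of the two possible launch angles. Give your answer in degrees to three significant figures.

66.4°

Trajectory: y = x tanθ − g x² (1 + tan²θ)/(2v₀²). With x = 568, y = 155, v₀ = 92.8, g = 9.81:
183.8 tan²θ − 568 tanθ + (338.8) = 0.
tanθ = [568 ± √(568² − 4 × 183.8 × (338.8))] / (2 × 183.8) = (568 ± 271.4) / 367.5, giving tanθ = 0.8072 or 2.284.
θ = 38.91° or 66.35°; the larger is 66.35°.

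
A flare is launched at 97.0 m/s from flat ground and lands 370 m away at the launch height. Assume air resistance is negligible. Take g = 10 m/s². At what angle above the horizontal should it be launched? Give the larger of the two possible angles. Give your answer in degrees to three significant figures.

R = v₀² sin 2θ / g gives sin 2θ = gR/v₀² = 10.0·370/97.0² = 0.3932.
2θ = 23.16° or 180° − 23.16° = 156.8°, so θ = 11.58° or 78.42°.
The larger angle is 78.42°.

78.4°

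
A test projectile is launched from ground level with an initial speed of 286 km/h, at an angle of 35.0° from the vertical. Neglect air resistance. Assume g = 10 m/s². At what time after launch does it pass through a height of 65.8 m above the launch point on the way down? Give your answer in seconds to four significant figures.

11.91 s

Convert: 286 km/h = 286/3.6 = 79.44 m/s.
Components: vₓ = 79.44 sin 35.0° = 45.57 m/s, v_y0 = 79.44 cos 35.0° = 65.08 m/s.
Require v_y0 t − ½ g t² = 65.8, i.e. 5.000 t² − 65.08 t + 65.8 = 0.
Quadratic formula: t = (65.08 ± √2919.0) / 10.0 = (65.08 ± 54.03) / 10.0 → t = 1.105 s or 11.91 s.
The descending-branch root is 11.91 s.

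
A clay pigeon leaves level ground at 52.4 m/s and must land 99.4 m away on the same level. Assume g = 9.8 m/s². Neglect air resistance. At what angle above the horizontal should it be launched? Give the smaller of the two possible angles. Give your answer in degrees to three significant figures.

10.4°

From R = (v₀²/g) sin 2θ: sin 2θ = 9.80 × 99.4 / 2745.8 = 0.3548.
2θ = 20.78° or 180° − 20.78° = 159.2°, so θ = 10.39° or 79.61°.
The smaller angle is 10.39°.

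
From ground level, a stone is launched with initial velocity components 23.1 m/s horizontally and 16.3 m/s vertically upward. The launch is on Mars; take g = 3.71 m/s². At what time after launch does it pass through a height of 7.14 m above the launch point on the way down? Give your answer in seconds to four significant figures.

8.325 s

Set y = v_y0 t − ½ g t² = 7.14: 1.855 t² − 16.30 t + 7.14 = 0.
Quadratic formula: t = (16.30 ± √212.71) / 3.71 = (16.30 ± 14.58) / 3.71 → t = 0.4624 s or 8.325 s.
The descending-branch root is 8.325 s.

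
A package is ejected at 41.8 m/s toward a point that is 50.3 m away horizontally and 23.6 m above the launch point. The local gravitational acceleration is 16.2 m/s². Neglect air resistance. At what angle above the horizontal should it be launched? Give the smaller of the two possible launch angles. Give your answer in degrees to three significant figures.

41.5°

Trajectory: y = x tanθ − g x² (1 + tan²θ)/(2v₀²). With x = 50.3, y = 23.6, v₀ = 41.8, g = 16.2:
11.73 tan²θ − 50.3 tanθ + (35.33) = 0.
tanθ = [50.3 ± √(50.3² − 4 × 11.73 × (35.33))] / (2 × 11.73) = (50.3 ± 29.54) / 23.46, giving tanθ = 0.8850 or 3.403.
θ = 41.51° or 73.63°; the smaller is 41.51°.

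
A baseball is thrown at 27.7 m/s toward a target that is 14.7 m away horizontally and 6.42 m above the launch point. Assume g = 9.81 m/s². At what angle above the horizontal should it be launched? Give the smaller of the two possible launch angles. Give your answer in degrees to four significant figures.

29.26°

Trajectory: y = x tanθ − g x² (1 + tan²θ)/(2v₀²). With x = 14.7, y = 6.42, v₀ = 27.7, g = 9.81:
1.381 tan²θ − 14.7 tanθ + (7.801) = 0.
tanθ = [14.7 ± √(14.7² − 4 × 1.381 × (7.801))] / (2 × 1.381) = (14.7 ± 13.15) / 2.763, giving tanθ = 0.5602 or 10.08.
θ = 29.26° or 84.34°; the smaller is 29.26°.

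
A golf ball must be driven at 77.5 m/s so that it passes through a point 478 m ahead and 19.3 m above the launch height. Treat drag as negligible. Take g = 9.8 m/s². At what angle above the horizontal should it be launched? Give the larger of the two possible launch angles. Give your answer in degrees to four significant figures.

63.63°

Trajectory: y = x tanθ − g x² (1 + tan²θ)/(2v₀²). With x = 478, y = 19.3, v₀ = 77.5, g = 9.80:
186.4 tan²θ − 478 tanθ + (205.7) = 0.
tanθ = [478 ± √(478² − 4 × 186.4 × (205.7))] / (2 × 186.4) = (478 ± 274.1) / 372.8, giving tanθ = 0.5470 or 2.017.
θ = 28.68° or 63.63°; the larger is 63.63°.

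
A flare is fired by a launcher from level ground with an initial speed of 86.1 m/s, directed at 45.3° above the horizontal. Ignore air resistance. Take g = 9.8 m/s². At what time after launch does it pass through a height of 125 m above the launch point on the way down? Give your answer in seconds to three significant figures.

vₓ = 86.10 cos 45.3° = 60.56 m/s; v_y0 = 86.10 sin 45.3° = 61.20 m/s.
Set y = v_y0 t − ½ g t² = 125: 4.900 t² − 61.20 t + 125 = 0.
Quadratic formula: t = (61.20 ± √1295.4) / 9.80 = (61.20 ± 35.99) / 9.80 → t = 2.572 s or 9.918 s.
The descending-branch root is 9.918 s.

9.92 s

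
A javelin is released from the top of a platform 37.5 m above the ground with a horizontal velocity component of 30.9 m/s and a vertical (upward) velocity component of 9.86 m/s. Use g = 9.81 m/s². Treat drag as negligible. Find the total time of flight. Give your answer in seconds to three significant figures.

3.95 s

Vertical motion (up positive, ground at y = 0): 4.905 t² − (9.860) t − 37.5 = 0, so t = (9.860 + √(9.860² + 2·9.81·37.5)) / 9.81 = (9.860 + 28.86) / 9.81 = 3.947 s.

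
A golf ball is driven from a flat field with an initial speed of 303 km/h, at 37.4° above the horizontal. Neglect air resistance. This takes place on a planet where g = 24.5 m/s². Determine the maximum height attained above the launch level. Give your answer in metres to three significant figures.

Convert: 303 km/h = 303/3.6 = 84.17 m/s.
Components: vₓ = 84.17 cos 37.4° = 66.86 m/s, v_y0 = 84.17 sin 37.4° = 51.12 m/s.
At the apex v_y = 0, so H = v_y0²/(2g) = 51.12²/49.00 = 53.33 m.

53.3 m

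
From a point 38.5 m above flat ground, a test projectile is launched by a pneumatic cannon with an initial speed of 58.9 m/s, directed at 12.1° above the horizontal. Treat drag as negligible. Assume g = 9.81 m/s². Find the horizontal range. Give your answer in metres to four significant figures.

vₓ = 58.90 cos 12.1° = 57.59 m/s; v_y0 = 58.90 sin 12.1° = 12.35 m/s.
With up positive and y = 0 at the ground: y(t) = 38.5 + (12.35) t − 4.905 t². Setting y = 0 and taking the positive root: t = [12.35 + √(12.35² + 2·9.81·38.5)] / 9.81 = (12.35 + 30.13) / 9.81 = 4.330 s.
Horizontal distance: R = vₓ t = 57.59 × 4.330 = 249.4 m.

249.4 m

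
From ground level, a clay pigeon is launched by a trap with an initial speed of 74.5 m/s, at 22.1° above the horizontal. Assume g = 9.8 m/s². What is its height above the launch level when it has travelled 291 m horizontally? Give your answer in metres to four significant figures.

31.08 m

vₓ = 74.50 cos 22.1° = 69.03 m/s; v_y0 = 74.50 sin 22.1° = 28.03 m/s.
At x = 291 m, t = x/vₓ = 291/69.03 = 4.216 s.
Height: y = v_y0 t − ½ g t² = 28.03 × 4.216 − 4.900 × 4.216² = 118.2 − 87.09 = 31.08 m.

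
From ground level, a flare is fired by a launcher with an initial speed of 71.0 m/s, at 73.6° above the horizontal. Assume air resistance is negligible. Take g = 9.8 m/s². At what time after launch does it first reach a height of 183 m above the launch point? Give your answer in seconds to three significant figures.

Components: vₓ = 71.00 cos 73.6° = 20.05 m/s, v_y0 = 71.00 sin 73.6° = 68.11 m/s.
Height y(t) = 68.11 t − 4.900 t² = 183 gives 4.900 t² − 68.11 t + 183 = 0.
t = [68.11 ± √(68.11² − 2·9.80·183)] / 9.80 = (68.11 ± 32.44) / 9.80, so t = 3.640 s or t = 10.26 s.
The first (ascending) time is 3.640 s.

3.64 s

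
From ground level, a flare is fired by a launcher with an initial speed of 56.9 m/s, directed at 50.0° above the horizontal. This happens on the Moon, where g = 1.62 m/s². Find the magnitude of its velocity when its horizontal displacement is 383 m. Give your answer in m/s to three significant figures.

45.2 m/s

Resolve: vₓ = 56.90 cos 50.0° = 36.57 m/s and v_y0 = 56.90 sin 50.0° = 43.59 m/s.
x = vₓ t ⇒ t = 383/36.57 = 10.47 s.
Vertical velocity there: v_y = v_y0 − g t = 43.59 − 1.62 × 10.47 = 26.62 m/s.
Speed: √(vₓ² + v_y²) = √(36.57² + 26.62²) = 45.24 m/s.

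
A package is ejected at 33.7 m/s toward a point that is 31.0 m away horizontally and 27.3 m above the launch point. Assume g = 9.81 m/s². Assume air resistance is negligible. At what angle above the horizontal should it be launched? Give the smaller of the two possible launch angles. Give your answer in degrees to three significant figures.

50.4°

Trajectory: y = x tanθ − g x² (1 + tan²θ)/(2v₀²). With x = 31.0, y = 27.3, v₀ = 33.7, g = 9.81:
4.151 tan²θ − 31.0 tanθ + (31.45) = 0.
tanθ = [31.0 ± √(31.0² − 4 × 4.151 × (31.45))] / (2 × 4.151) = (31.0 ± 20.95) / 8.301, giving tanθ = 1.211 or 6.258.
θ = 50.45° or 80.92°; the smaller is 50.45°.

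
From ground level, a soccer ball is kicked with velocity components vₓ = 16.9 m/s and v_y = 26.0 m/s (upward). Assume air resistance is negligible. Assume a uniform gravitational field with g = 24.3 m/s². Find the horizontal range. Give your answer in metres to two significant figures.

36 m

Flight time T = 2 v_y0 / g = 2.140 s.
Range: R = vₓ T = 16.90 × 2.140 = 36.16 m.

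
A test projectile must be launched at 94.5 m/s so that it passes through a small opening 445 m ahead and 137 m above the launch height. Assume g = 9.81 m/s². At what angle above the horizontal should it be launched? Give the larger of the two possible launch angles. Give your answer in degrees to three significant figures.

73.8°

Trajectory: y = x tanθ − g x² (1 + tan²θ)/(2v₀²). With x = 445, y = 137, v₀ = 94.5, g = 9.81:
108.8 tan²θ − 445 tanθ + (245.8) = 0.
tanθ = [445 ± √(445² − 4 × 108.8 × (245.8))] / (2 × 108.8) = (445 ± 301.8) / 217.5, giving tanθ = 0.6582 or 3.433.
θ = 33.35° or 73.76°; the larger is 73.76°.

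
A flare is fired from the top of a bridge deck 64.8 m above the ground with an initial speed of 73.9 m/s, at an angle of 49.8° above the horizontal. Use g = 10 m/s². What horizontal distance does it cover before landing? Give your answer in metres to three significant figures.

Resolve: vₓ = 73.90 cos 49.8° = 47.70 m/s and v_y0 = 73.90 sin 49.8° = 56.44 m/s.
Vertical motion (up positive, ground at y = 0): 5.000 t² − (56.44) t − 64.8 = 0, so t = (56.44 + √(56.44² + 2·10.0·64.8)) / 10.0 = (56.44 + 66.95) / 10.0 = 12.34 s.
Horizontal distance: R = vₓ t = 47.70 × 12.34 = 588.6 m.

589 m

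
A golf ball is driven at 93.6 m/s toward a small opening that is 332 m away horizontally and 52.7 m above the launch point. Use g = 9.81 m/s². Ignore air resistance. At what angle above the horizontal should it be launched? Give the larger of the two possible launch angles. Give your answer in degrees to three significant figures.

78.7°

Trajectory: y = x tanθ − g x² (1 + tan²θ)/(2v₀²). With x = 332, y = 52.7, v₀ = 93.6, g = 9.81:
61.71 tan²θ − 332 tanθ + (114.4) = 0.
tanθ = [332 ± √(332² − 4 × 61.71 × (114.4))] / (2 × 61.71) = (332 ± 286.3) / 123.4, giving tanθ = 0.3701 or 5.010.
θ = 20.31° or 78.71°; the larger is 78.71°.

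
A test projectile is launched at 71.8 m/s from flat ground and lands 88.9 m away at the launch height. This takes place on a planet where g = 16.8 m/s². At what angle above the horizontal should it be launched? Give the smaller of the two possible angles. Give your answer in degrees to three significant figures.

8.42°

Level-ground range R = v₀² sin(2θ)/g ⇒ sin(2θ) = gR/v₀² = 16.8 × 88.9 / 71.8² = 0.2897.
2θ = 16.84° or 180° − 16.84° = 163.2°, so θ = 8.420° or 81.58°.
The smaller angle is 8.420°.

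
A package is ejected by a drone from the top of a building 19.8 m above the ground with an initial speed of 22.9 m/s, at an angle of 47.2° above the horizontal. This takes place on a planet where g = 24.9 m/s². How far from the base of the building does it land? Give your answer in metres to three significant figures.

Horizontal component vₓ = 22.90 cos 47.2° = 15.56 m/s; vertical v_y0 = 22.90 sin 47.2° = 16.80 m/s.
Vertical motion (up positive, ground at y = 0): 12.45 t² − (16.80) t − 19.8 = 0, so t = (16.80 + √(16.80² + 2·24.9·19.8)) / 24.9 = (16.80 + 35.61) / 24.9 = 2.105 s.
Horizontal distance: R = vₓ t = 15.56 × 2.105 = 32.75 m.

32.8 m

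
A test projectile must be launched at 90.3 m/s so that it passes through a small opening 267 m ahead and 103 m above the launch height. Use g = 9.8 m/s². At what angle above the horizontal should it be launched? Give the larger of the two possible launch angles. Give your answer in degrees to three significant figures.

Trajectory: y = x tanθ − g x² (1 + tan²θ)/(2v₀²). With x = 267, y = 103, v₀ = 90.3, g = 9.80:
42.84 tan²θ − 267 tanθ + (145.8) = 0.
tanθ = [267 ± √(267² − 4 × 42.84 × (145.8))] / (2 × 42.84) = (267 ± 215.2) / 85.68, giving tanθ = 0.6049 or 5.628.
θ = 31.17° or 79.92°; the larger is 79.92°.

79.9°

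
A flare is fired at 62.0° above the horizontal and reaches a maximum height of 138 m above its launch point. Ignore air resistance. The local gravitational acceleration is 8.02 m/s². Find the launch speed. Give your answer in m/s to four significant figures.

At the peak v_y = 0, so v_y0 = √(2gH) = √(2 × 8.02 × 138) = 47.05 m/s.
v_y0 = v₀ sin θ ⇒ v₀ = 47.05 / sin 62.0° = 53.29 m/s.

53.29 m/s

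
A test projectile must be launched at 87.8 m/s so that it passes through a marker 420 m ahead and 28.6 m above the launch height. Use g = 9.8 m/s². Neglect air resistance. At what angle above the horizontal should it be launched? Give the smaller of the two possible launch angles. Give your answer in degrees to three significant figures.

20.4°

Trajectory: y = x tanθ − g x² (1 + tan²θ)/(2v₀²). With x = 420, y = 28.6, v₀ = 87.8, g = 9.80:
112.1 tan²θ − 420 tanθ + (140.7) = 0.
tanθ = [420 ± √(420² − 4 × 112.1 × (140.7))] / (2 × 112.1) = (420 ± 336.6) / 224.3, giving tanθ = 0.3720 or 3.374.
θ = 20.41° or 73.49°; the smaller is 20.41°.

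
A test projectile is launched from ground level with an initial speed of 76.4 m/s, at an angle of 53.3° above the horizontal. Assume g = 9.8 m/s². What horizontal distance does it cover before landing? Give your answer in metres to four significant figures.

vₓ = 76.40 cos 53.3° = 45.66 m/s; v_y0 = 76.40 sin 53.3° = 61.26 m/s.
Flight time T = 2 v_y0 / g = 12.50 s.
Range: R = vₓ T = 45.66 × 12.50 = 570.8 m.

570.8 m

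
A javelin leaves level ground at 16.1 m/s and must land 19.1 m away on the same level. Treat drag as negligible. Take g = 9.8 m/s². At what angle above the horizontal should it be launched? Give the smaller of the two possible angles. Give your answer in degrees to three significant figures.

Level-ground range R = v₀² sin(2θ)/g ⇒ sin(2θ) = gR/v₀² = 9.80 × 19.1 / 16.1² = 0.7221.
2θ = 46.23° or 180° − 46.23° = 133.8°, so θ = 23.11° or 66.89°.
The smaller angle is 23.11°.

23.1°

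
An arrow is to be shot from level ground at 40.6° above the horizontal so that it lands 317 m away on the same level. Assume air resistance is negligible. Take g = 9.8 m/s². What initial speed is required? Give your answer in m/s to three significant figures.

Level-ground range: R = v₀² sin(2θ)/g, so v₀ = √(gR / sin 2θ).
v₀ = √(9.80 × 317 / sin 81.20°) = √(3107 / 0.9882) = √3143.6 = 56.07 m/s.

56.1 m/s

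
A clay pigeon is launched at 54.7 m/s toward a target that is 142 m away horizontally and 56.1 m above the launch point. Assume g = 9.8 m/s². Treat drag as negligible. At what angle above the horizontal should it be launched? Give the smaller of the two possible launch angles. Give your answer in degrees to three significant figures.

Trajectory: y = x tanθ − g x² (1 + tan²θ)/(2v₀²). With x = 142, y = 56.1, v₀ = 54.7, g = 9.80:
33.02 tan²θ − 142 tanθ + (89.12) = 0.
tanθ = [142 ± √(142² − 4 × 33.02 × (89.12))] / (2 × 33.02) = (142 ± 91.61) / 66.04, giving tanθ = 0.7630 or 3.537.
θ = 37.34° or 74.21°; the smaller is 37.34°.

37.3°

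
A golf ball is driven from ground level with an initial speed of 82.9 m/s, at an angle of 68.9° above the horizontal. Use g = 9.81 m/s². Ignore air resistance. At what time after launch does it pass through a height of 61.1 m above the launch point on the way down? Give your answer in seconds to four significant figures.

14.93 s

Components: vₓ = 82.90 cos 68.9° = 29.84 m/s, v_y0 = 82.90 sin 68.9° = 77.34 m/s.
Height y(t) = 77.34 t − 4.905 t² = 61.1 gives 4.905 t² − 77.34 t + 61.1 = 0.
Quadratic formula: t = (77.34 ± √4783.0) / 9.81 = (77.34 ± 69.16) / 9.81 → t = 0.8341 s or 14.93 s.
The descending-branch root is 14.93 s.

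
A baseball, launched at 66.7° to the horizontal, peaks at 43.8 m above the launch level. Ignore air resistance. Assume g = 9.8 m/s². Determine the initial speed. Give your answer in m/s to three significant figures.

31.9 m/s

At the peak v_y = 0, so v_y0 = √(2gH) = √(2 × 9.80 × 43.8) = 29.30 m/s.
v_y0 = v₀ sin θ ⇒ v₀ = 29.30 / sin 66.7° = 31.90 m/s.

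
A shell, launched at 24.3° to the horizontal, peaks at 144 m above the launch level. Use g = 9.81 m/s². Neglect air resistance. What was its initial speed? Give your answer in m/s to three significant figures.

129 m/s

At the peak v_y = 0, so v_y0 = √(2gH) = √(2 × 9.81 × 144) = 53.15 m/s.
v_y0 = v₀ sin θ ⇒ v₀ = 53.15 / sin 24.3° = 129.2 m/s.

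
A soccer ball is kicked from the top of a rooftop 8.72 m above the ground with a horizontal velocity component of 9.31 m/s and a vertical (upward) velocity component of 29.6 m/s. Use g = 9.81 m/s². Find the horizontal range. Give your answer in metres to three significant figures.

58.8 m

With up positive and y = 0 at the ground: y(t) = 8.72 + (29.60) t − 4.905 t². Setting y = 0 and taking the positive root: t = [29.60 + √(29.60² + 2·9.81·8.72)] / 9.81 = (29.60 + 32.36) / 9.81 = 6.316 s.
Horizontal distance: R = vₓ t = 9.310 × 6.316 = 58.80 m.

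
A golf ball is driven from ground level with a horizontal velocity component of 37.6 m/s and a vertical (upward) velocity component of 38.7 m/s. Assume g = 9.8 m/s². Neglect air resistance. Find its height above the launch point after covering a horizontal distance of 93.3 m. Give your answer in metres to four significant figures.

x = vₓ t ⇒ t = 93.3/37.60 = 2.481 s.
Height: y = v_y0 t − ½ g t² = 38.70 × 2.481 − 4.900 × 2.481² = 96.03 − 30.17 = 65.86 m.

65.86 m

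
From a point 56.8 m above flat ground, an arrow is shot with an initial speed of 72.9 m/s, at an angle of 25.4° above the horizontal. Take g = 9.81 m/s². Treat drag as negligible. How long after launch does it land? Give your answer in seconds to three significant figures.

7.85 s

Resolve: vₓ = 72.90 cos 25.4° = 65.85 m/s and v_y0 = 72.90 sin 25.4° = 31.27 m/s.
With up positive and y = 0 at the ground: y(t) = 56.8 + (31.27) t − 4.905 t². Setting y = 0 and taking the positive root: t = [31.27 + √(31.27² + 2·9.81·56.8)] / 9.81 = (31.27 + 45.74) / 9.81 = 7.850 s.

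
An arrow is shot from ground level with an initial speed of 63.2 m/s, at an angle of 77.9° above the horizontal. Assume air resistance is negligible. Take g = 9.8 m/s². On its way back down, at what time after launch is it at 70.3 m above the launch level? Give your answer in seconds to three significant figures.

Components: vₓ = 63.20 cos 77.9° = 13.25 m/s, v_y0 = 63.20 sin 77.9° = 61.80 m/s.
Set y = v_y0 t − ½ g t² = 70.3: 4.900 t² − 61.80 t + 70.3 = 0.
Quadratic formula: t = (61.80 ± √2440.9) / 9.80 = (61.80 ± 49.40) / 9.80 → t = 1.264 s or 11.35 s.
The descending-branch root is 11.35 s.

11.3 s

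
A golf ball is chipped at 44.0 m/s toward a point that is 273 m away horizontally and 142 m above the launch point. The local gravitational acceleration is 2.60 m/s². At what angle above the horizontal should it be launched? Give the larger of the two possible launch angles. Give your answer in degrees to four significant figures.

77.80°

Trajectory: y = x tanθ − g x² (1 + tan²θ)/(2v₀²). With x = 273, y = 142, v₀ = 44.0, g = 2.60:
50.05 tan²θ − 273 tanθ + (192.0) = 0.
tanθ = [273 ± √(273² − 4 × 50.05 × (192.0))] / (2 × 50.05) = (273 ± 190.0) / 100.1, giving tanθ = 0.8296 or 4.625.
θ = 39.68° or 77.80°; the larger is 77.80°.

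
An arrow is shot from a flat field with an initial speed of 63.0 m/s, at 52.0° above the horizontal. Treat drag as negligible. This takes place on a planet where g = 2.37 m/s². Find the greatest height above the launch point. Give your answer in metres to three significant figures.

520 m

Components: vₓ = 63.00 cos 52.0° = 38.79 m/s, v_y0 = 63.00 sin 52.0° = 49.64 m/s.
Maximum height: H = v_y0² / (2g) = 49.64² / (2 × 2.37) = 520.0 m.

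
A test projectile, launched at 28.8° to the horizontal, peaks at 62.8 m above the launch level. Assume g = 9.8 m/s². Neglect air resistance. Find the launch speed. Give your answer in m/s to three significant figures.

72.8 m/s

At the peak v_y = 0, so v_y0 = √(2gH) = √(2 × 9.80 × 62.8) = 35.08 m/s.
v_y0 = v₀ sin θ ⇒ v₀ = 35.08 / sin 28.8° = 72.83 m/s.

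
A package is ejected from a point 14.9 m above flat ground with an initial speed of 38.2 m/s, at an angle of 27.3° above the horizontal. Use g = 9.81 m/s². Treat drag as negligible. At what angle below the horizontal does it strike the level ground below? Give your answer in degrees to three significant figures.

Resolve: vₓ = 38.20 cos 27.3° = 33.95 m/s and v_y0 = 38.20 sin 27.3° = 17.52 m/s.
Vertical motion (up positive, ground at y = 0): 4.905 t² − (17.52) t − 14.9 = 0, so t = (17.52 + √(17.52² + 2·9.81·14.9)) / 9.81 = (17.52 + 24.48) / 9.81 = 4.281 s.
At impact: v_y = v_y0 − g t = −24.48 m/s; vₓ = 33.95 m/s.
Angle below horizontal: arctan(|v_y|/vₓ) = arctan(24.48/33.95) = 35.80°.

35.8°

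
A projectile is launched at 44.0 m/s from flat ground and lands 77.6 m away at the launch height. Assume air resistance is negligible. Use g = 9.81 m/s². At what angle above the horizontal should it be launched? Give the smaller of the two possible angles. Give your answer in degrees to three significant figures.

Level-ground range R = v₀² sin(2θ)/g ⇒ sin(2θ) = gR/v₀² = 9.81 × 77.6 / 44.0² = 0.3932.
2θ = 23.15° or 180° − 23.15° = 156.8°, so θ = 11.58° or 78.42°.
The smaller angle is 11.58°.

11.6°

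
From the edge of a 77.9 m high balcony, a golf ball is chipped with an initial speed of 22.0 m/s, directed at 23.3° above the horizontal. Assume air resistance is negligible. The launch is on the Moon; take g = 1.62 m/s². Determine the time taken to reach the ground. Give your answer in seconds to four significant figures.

vₓ = 22.00 cos 23.3° = 20.21 m/s; v_y0 = 22.00 sin 23.3° = 8.702 m/s.
With up positive and y = 0 at the ground: y(t) = 77.9 + (8.702) t − 0.8100 t². Setting y = 0 and taking the positive root: t = [8.702 + √(8.702² + 2·1.62·77.9)] / 1.62 = (8.702 + 18.11) / 1.62 = 16.55 s.

16.55 s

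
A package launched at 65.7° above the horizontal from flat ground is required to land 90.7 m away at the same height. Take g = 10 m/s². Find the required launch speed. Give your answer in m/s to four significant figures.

From R = (v₀² / g) sin 2θ: v₀ = √(gR / sin 2θ).
v₀ = √(10.0 × 90.7 / sin 131.4°) = √(907.0 / 0.7501) = √1209.2 = 34.77 m/s.

34.77 m/s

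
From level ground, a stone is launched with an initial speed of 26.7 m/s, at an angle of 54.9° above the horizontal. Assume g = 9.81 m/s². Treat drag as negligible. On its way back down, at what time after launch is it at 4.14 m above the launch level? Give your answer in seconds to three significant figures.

Components: vₓ = 26.70 cos 54.9° = 15.35 m/s, v_y0 = 26.70 sin 54.9° = 21.84 m/s.
Require v_y0 t − ½ g t² = 4.14, i.e. 4.905 t² − 21.84 t + 4.14 = 0.
t = [21.84 ± √(21.84² − 2·9.81·4.14)] / 9.81 = (21.84 ± 19.90) / 9.81, so t = 0.1984 s or t = 4.255 s.
The descending-branch root is 4.255 s.

4.26 s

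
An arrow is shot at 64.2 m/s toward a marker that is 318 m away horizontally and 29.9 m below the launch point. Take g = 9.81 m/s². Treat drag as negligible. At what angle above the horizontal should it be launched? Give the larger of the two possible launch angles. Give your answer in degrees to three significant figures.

66.7°

Trajectory: y = x tanθ − g x² (1 + tan²θ)/(2v₀²). With x = 318, y = −29.9, v₀ = 64.2, g = 9.81:
120.3 tan²θ − 318 tanθ + (90.44) = 0.
tanθ = [318 ± √(318² − 4 × 120.3 × (90.44))] / (2 × 120.3) = (318 ± 240.0) / 240.7, giving tanθ = 0.3242 or 2.318.
θ = 17.96° or 66.67°; the larger is 66.67°.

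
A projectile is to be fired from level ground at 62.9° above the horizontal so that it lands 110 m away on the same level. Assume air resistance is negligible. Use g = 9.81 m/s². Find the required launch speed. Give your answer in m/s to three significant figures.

36.5 m/s

Level-ground range: R = v₀² sin(2θ)/g, so v₀ = √(gR / sin 2θ).
v₀ = √(9.81 × 110 / sin 125.8°) = √(1079 / 0.8111) = √1330.5 = 36.48 m/s.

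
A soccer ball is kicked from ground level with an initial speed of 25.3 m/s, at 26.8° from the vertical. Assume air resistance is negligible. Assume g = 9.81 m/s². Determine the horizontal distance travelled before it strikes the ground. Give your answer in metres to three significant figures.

Horizontal component vₓ = 25.30 sin 26.8° = 11.41 m/s; vertical v_y0 = 25.30 cos 26.8° = 22.58 m/s.
Time aloft: T = 2 v_y0 / g = 2 × 22.58 / 9.81 = 4.604 s.
Horizontal distance R = vₓ T = 11.41 × 4.604 = 52.52 m.

52.5 m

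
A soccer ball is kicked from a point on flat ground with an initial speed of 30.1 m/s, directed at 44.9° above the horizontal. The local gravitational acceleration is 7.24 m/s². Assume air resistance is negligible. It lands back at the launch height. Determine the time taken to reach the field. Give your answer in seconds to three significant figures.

Resolve: vₓ = 30.10 cos 44.9° = 21.32 m/s and v_y0 = 30.10 sin 44.9° = 21.25 m/s.
It returns to y = 0 when t = 2 v_y0 / g = 2(21.25)/7.24 = 5.869 s.

5.87 s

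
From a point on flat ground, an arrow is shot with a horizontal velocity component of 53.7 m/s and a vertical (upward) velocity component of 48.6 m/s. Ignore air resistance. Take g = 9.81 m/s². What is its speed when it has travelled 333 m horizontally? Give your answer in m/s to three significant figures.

55.1 m/s

At x = 333 m, t = x/vₓ = 333/53.70 = 6.201 s.
Vertical velocity there: v_y = v_y0 − g t = 48.60 − 9.81 × 6.201 = −12.23 m/s.
Speed: √(vₓ² + v_y²) = √(53.70² + 12.23²) = 55.08 m/s.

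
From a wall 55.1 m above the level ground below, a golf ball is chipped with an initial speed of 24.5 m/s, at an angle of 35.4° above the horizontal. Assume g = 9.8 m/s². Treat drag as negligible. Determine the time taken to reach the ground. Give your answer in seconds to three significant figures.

5.10 s

Components: vₓ = 24.50 cos 35.4° = 19.97 m/s, v_y0 = 24.50 sin 35.4° = 14.19 m/s.
Vertical motion (up positive, ground at y = 0): 4.900 t² − (14.19) t − 55.1 = 0, so t = (14.19 + √(14.19² + 2·9.80·55.1)) / 9.80 = (14.19 + 35.80) / 9.80 = 5.101 s.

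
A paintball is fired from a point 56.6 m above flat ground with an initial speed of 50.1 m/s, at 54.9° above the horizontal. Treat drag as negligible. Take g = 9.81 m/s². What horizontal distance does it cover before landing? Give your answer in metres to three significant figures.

275 m

Resolve: vₓ = 50.10 cos 54.9° = 28.81 m/s and v_y0 = 50.10 sin 54.9° = 40.99 m/s.
The projectile lands when y = 56.6 + (40.99) t − ½·9.81·t² = 0. Positive root: t = (40.99 + √(40.99² + 2·9.81·56.6)) / 9.81 = (40.99 + 52.83) / 9.81 = 9.563 s.
Horizontal distance: R = vₓ t = 28.81 × 9.563 = 275.5 m.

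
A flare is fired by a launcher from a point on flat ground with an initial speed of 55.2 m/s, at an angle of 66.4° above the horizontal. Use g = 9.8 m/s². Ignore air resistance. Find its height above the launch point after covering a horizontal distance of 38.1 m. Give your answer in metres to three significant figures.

Resolve: vₓ = 55.20 cos 66.4° = 22.10 m/s and v_y0 = 55.20 sin 66.4° = 50.58 m/s.
At x = 38.1 m, t = x/vₓ = 38.1/22.10 = 1.724 s.
Height: y = v_y0 t − ½ g t² = 50.58 × 1.724 − 4.900 × 1.724² = 87.21 − 14.56 = 72.64 m.

72.6 m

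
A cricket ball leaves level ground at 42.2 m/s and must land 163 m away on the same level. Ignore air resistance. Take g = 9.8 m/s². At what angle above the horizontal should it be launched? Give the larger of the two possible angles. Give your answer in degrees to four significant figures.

From R = (v₀²/g) sin 2θ: sin 2θ = 9.80 × 163 / 1780.8 = 0.8970.
2θ = 63.77° or 180° − 63.77° = 116.2°, so θ = 31.88° or 58.12°.
The larger angle is 58.12°.

58.12°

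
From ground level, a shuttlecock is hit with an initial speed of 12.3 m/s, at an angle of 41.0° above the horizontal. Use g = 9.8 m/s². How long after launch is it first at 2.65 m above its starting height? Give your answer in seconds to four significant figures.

Components: vₓ = 12.30 cos 41.0° = 9.283 m/s, v_y0 = 12.30 sin 41.0° = 8.070 m/s.
Require v_y0 t − ½ g t² = 2.65, i.e. 4.900 t² − 8.070 t + 2.65 = 0.
Quadratic formula: t = (8.070 ± √13.177) / 9.80 = (8.070 ± 3.630) / 9.80 → t = 0.4530 s or 1.194 s.
The first (ascending) time is 0.4530 s.

0.4530 s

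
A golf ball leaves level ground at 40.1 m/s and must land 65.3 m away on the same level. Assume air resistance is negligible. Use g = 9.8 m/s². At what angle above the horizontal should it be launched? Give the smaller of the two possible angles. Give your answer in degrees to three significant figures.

11.7°

Level-ground range R = v₀² sin(2θ)/g ⇒ sin(2θ) = gR/v₀² = 9.80 × 65.3 / 40.1² = 0.3980.
2θ = 23.45° or 180° − 23.45° = 156.5°, so θ = 11.73° or 78.27°.
The smaller angle is 11.73°.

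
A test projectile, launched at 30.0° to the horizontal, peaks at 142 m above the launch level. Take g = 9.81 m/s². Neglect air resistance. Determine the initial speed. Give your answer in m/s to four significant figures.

105.6 m/s

At the peak v_y = 0, so v_y0 = √(2gH) = √(2 × 9.81 × 142) = 52.78 m/s.
v_y0 = v₀ sin θ ⇒ v₀ = 52.78 / sin 30.0° = 105.6 m/s.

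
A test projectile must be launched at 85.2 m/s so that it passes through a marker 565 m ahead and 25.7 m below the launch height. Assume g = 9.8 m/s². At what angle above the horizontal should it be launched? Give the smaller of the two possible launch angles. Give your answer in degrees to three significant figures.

Trajectory: y = x tanθ − g x² (1 + tan²θ)/(2v₀²). With x = 565, y = −25.7, v₀ = 85.2, g = 9.80:
215.5 tan²θ − 565 tanθ + (189.8) = 0.
tanθ = [565 ± √(565² − 4 × 215.5 × (189.8))] / (2 × 215.5) = (565 ± 394.5) / 431.0, giving tanθ = 0.3956 or 2.226.
θ = 21.58° or 65.81°; the smaller is 21.58°.

21.6°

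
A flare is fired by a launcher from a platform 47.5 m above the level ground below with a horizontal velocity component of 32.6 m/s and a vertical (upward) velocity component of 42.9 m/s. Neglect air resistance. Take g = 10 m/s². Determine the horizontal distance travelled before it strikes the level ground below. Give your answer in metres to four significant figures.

312.1 m

The projectile lands when y = 47.5 + (42.90) t − ½·10.0·t² = 0. Positive root: t = (42.90 + √(42.90² + 2·10.0·47.5)) / 10.0 = (42.90 + 52.82) / 10.0 = 9.572 s.
Horizontal distance: R = vₓ t = 32.60 × 9.572 = 312.1 m.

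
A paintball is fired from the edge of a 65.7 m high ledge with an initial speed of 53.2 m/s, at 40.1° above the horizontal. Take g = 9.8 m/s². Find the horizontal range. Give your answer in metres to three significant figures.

Components: vₓ = 53.20 cos 40.1° = 40.69 m/s, v_y0 = 53.20 sin 40.1° = 34.27 m/s.
Vertical motion (up positive, ground at y = 0): 4.900 t² − (34.27) t − 65.7 = 0, so t = (34.27 + √(34.27² + 2·9.80·65.7)) / 9.80 = (34.27 + 49.62) / 9.80 = 8.560 s.
Horizontal distance: R = vₓ t = 40.69 × 8.560 = 348.3 m.

348 m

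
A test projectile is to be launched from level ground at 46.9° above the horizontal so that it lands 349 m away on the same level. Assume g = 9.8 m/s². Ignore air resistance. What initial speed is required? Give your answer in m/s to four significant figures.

On level ground R = v₀² sin 2θ / g ⇒ v₀ = √(gR / sin 2θ).
v₀ = √(9.80 × 349 / sin 93.80°) = √(3420 / 0.9978) = √3427.7 = 58.55 m/s.

58.55 m/s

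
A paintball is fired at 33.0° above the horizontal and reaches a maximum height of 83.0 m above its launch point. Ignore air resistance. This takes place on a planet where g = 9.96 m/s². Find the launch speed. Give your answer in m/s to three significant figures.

74.7 m/s

At the peak v_y = 0, so v_y0 = √(2gH) = √(2 × 9.96 × 83.0) = 40.66 m/s.
v_y0 = v₀ sin θ ⇒ v₀ = 40.66 / sin 33.0° = 74.66 m/s.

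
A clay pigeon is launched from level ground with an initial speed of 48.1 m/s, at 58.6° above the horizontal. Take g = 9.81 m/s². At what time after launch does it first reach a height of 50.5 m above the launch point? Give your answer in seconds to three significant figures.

1.50 s

vₓ = 48.10 cos 58.6° = 25.06 m/s; v_y0 = 48.10 sin 58.6° = 41.06 m/s.
Require v_y0 t − ½ g t² = 50.5, i.e. 4.905 t² − 41.06 t + 50.5 = 0.
Quadratic formula: t = (41.06 ± √694.77) / 9.81 = (41.06 ± 26.36) / 9.81 → t = 1.498 s or 6.872 s.
The first (ascending) time is 1.498 s.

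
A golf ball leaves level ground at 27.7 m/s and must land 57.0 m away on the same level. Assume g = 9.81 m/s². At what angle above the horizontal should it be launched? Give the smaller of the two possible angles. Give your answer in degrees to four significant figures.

23.39°

Level-ground range R = v₀² sin(2θ)/g ⇒ sin(2θ) = gR/v₀² = 9.81 × 57.0 / 27.7² = 0.7288.
2θ = 46.78° or 180° − 46.78° = 133.2°, so θ = 23.39° or 66.61°.
The smaller angle is 23.39°.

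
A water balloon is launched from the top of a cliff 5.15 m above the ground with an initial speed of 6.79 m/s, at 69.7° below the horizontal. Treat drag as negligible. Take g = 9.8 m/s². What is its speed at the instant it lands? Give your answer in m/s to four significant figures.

vₓ = 6.790 cos 69.7° = 2.356 m/s; v_y0 = −6.368 m/s (downward).
With up positive and y = 0 at the ground: y(t) = 5.15 + (−6.368) t − 4.900 t². Setting y = 0 and taking the positive root: t = [−6.368 + √(6.368² + 2·9.80·5.15)] / 9.80 = (−6.368 + 11.90) / 9.80 = 0.5640 s.
Vertical velocity at impact: v_y = v_y0 − g t = −6.368 − 9.80 × 0.5640 = −11.90 m/s.
Speed: |v| = √(vₓ² + v_y²) = √(2.356² + 11.90²) = 12.13 m/s.

12.13 m/s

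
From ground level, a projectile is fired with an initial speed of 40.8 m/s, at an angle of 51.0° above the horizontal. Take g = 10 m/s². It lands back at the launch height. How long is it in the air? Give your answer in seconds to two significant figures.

6.3 s

Horizontal component vₓ = 40.80 cos 51.0° = 25.68 m/s; vertical v_y0 = 40.80 sin 51.0° = 31.71 m/s.
It returns to y = 0 when t = 2 v_y0 / g = 2(31.71)/10.0 = 6.342 s.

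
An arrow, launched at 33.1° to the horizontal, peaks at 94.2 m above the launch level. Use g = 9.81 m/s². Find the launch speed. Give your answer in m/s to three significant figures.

78.7 m/s

At the peak v_y = 0, so v_y0 = √(2gH) = √(2 × 9.81 × 94.2) = 42.99 m/s.
v_y0 = v₀ sin θ ⇒ v₀ = 42.99 / sin 33.1° = 78.72 m/s.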